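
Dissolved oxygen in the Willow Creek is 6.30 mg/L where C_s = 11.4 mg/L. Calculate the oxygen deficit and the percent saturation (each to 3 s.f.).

D ≈ 5.10 mg/L; 55.3 % saturation

D = C_s − C = 11.4 − 6.30 = 5.10 mg/L.
% saturation = 6.30/11.4 × 100 = 55.3 %.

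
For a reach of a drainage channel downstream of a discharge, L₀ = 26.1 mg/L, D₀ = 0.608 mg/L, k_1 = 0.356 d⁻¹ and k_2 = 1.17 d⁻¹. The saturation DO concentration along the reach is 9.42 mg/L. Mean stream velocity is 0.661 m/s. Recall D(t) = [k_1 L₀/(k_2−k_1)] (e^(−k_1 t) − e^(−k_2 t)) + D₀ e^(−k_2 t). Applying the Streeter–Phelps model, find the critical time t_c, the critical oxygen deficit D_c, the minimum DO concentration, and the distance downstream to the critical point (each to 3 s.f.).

t_c ≈ 1.39 d; D_c ≈ 4.83 mg/L; min DO ≈ 4.59 mg/L; x_c ≈ 79.6 km

At the critical point dD/dt = 0, so k_1 L₀ e^(−k_1 t) = k_2 D. Substituting D(t) from the Streeter–Phelps equation and solving for t gives
t_c = ln[(k_2/k_1)(1 − D₀(k_2−k_1)/(k_1 L₀))] / (k_2−k_1).
Here k_2−k_1 = 0.8140 d⁻¹ and 1 − D₀(k_2−k_1)/(k_1 L₀) = 1 − 0.608×0.8140/(0.356×26.1) = 0.9467, so
t_c = ln(3.287 × 0.9467) / 0.8140 = 1.135 / 0.8140 = 1.394 d.
D_c = (k_1/k_2) L₀ e^(−k_1 t_c) = (0.356/1.17) × 26.1 × e^(−0.356×1.394) = 0.3043 × 26.1 × 0.6087 = 4.834 mg/L.
Minimum DO = C_s − D_c = 9.42 − 4.834 = 4.586 mg/L.
x_c = v t_c = 0.661 m/s × 1.394 d × 86400 s/d = 79640 m ≈ 79.6 km.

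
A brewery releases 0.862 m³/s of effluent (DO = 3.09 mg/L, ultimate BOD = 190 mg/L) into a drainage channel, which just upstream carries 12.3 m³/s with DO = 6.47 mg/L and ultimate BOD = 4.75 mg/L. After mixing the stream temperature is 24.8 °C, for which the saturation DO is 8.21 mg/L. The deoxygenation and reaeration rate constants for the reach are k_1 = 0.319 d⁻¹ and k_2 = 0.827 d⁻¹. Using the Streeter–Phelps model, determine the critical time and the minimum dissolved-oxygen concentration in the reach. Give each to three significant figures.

t_c ≈ 1.47 d; minimum DO ≈ 4.14 mg/L

Mixed DO = (12.3×6.47 + 0.862×3.09)/(12.3+0.862) = 82.24/13.16 = 6.249 mg/L.
Mixed L₀ = (12.3×4.75 + 0.862×190)/(13.16) = 222.2/13.16 = 16.88 mg/L.
Initial deficit D₀ = C_s − DO₀ = 8.21 − 6.249 = 1.961 mg/L.
t_c = (1/0.5080) ln[(0.827/0.319)(1 − 1.961×0.5080/(0.319×16.88))] = 1.969 × ln(2.113) = 1.473 d.
D_c = (0.319/0.827) × 16.88 × e^(−0.319×1.473) = 0.3857 × 16.88 × 0.6252 = 4.071 mg/L.
Minimum DO = 8.21 − 4.071 = 4.139 mg/L.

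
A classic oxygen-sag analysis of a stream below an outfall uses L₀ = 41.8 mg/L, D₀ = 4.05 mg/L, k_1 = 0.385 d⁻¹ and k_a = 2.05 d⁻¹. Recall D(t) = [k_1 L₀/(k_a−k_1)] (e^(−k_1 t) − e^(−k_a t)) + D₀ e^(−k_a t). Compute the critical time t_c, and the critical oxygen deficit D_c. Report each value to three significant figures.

At the critical point dD/dt = 0, so k_1 L₀ e^(−k_1 t) = k_a D. Substituting D(t) from the Streeter–Phelps equation and solving for t gives
t_c = ln[(k_a/k_1)(1 − D₀(k_a−k_1)/(k_1 L₀))] / (k_a−k_1).
Here k_a−k_1 = 1.665 d⁻¹ and 1 − D₀(k_a−k_1)/(k_1 L₀) = 1 − 4.05×1.665/(0.385×41.8) = 0.5810, so
t_c = ln(5.325 × 0.5810) / 1.665 = 1.129 / 1.665 = 0.6783 d.
D_c = (k_1/k_a) L₀ e^(−k_1 t_c) = (0.385/2.05) × 41.8 × e^(−0.385×0.6783) = 0.1878 × 41.8 × 0.7702 = 6.046 mg/L.

t_c ≈ 0.678 d; D_c ≈ 6.05 mg/L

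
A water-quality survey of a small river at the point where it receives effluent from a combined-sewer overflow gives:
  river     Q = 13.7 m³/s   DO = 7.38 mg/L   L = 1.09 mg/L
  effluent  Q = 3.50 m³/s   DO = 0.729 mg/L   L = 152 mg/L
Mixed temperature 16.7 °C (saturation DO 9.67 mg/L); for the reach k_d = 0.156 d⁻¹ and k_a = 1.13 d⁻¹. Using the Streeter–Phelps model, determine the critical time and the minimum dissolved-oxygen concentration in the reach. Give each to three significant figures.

Mixed DO = (13.7×7.38 + 3.50×0.729)/(13.7+3.50) = 103.7/17.20 = 6.027 mg/L.
Mixed L₀ = (13.7×1.09 + 3.50×152)/(17.20) = 546.9/17.20 = 31.80 mg/L.
Initial deficit D₀ = C_s − DO₀ = 9.67 − 6.027 = 3.643 mg/L.
t_c = (1/0.9740) ln[(1.13/0.156)(1 − 3.643×0.9740/(0.156×31.80))] = 1.027 × ln(2.062) = 0.7428 d.
D_c = (0.156/1.13) × 31.80 × e^(−0.156×0.7428) = 0.1381 × 31.80 × 0.8906 = 3.910 mg/L.
Minimum DO = 9.67 − 3.910 = 5.760 mg/L.

t_c ≈ 0.743 d; minimum DO ≈ 5.76 mg/L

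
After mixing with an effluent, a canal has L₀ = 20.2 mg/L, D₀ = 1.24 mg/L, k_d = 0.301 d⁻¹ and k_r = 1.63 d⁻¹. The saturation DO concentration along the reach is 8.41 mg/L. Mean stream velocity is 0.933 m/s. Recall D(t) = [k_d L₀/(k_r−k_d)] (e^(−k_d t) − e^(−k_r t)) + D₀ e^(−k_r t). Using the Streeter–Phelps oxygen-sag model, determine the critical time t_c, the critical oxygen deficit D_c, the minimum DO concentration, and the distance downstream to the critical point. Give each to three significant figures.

With k_r/k_d = 5.415 and 1 − D₀(k_r−k_d)/(k_d L₀) = 0.7290,
t_c = ln(5.415 × 0.7290) / (1.63 − 0.301) = ln(3.948) / 1.329 = 1.373/1.329 = 1.033 d.
L(t_c) = L₀ e^(−k_d t_c) = 20.2 × 0.7327 = 14.80 mg/L, and at the critical point k_r D_c = k_d L, so D_c = (0.301/1.63) × 14.80 = 2.733 mg/L.
Minimum DO = C_s − D_c = 8.41 − 2.733 = 5.677 mg/L.
x_c = v t_c = 0.933 m/s × 1.033 d × 86400 s/d = 83290 m ≈ 83.3 km.

t_c ≈ 1.03 d; D_c ≈ 2.73 mg/L; min DO ≈ 5.68 mg/L; x_c ≈ 83.3 km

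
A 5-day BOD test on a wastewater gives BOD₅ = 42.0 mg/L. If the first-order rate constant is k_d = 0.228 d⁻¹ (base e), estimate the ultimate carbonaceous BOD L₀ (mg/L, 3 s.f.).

L₀ ≈ 61.7 mg/L

BOD₅ = L₀(1 − e^(−5k_d)) ⇒ L₀ = BOD₅ / (1 − e^(−5×0.228))
= 42.0 / (1 − 0.3198) = 42.0 / 0.6802 = 61.75 mg/L.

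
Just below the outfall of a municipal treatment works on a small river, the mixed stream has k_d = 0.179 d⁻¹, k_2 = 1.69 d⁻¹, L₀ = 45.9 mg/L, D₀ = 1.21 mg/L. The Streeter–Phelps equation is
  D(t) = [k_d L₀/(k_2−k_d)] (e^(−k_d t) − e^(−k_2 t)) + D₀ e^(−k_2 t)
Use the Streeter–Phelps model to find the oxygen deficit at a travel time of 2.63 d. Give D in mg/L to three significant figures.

k_d L₀/(k_2−k_d) = 0.179×45.9/(1.69−0.179) = 8.216/1.511 = 5.438 mg/L.
e^(−k_d t) = e^(−0.179×2.630) = 0.6245; e^(−k_2 t) = e^(−1.69×2.630) = 0.01174.
D = 5.438 × (0.6245 − 0.01174) + 1.21 × 0.01174 = 3.332 + 0.01421 = 3.346 mg/L.

D ≈ 3.35 mg/L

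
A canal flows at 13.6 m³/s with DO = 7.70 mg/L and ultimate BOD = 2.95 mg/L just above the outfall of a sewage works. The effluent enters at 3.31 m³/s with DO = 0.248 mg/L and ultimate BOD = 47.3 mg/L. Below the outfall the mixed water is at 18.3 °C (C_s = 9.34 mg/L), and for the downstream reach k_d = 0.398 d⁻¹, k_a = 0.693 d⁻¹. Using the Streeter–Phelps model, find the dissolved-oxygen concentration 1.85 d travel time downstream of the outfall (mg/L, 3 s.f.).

Mixed DO = (13.6×7.70 + 3.31×0.248)/(13.6+3.31) = 105.5/16.91 = 6.241 mg/L.
Mixed L₀ = (13.6×2.95 + 3.31×47.3)/(16.91) = 196.7/16.91 = 11.63 mg/L.
Initial deficit D₀ = C_s − DO₀ = 9.34 − 6.241 = 3.099 mg/L.
D(1.85) = [0.398×11.63/(0.693−0.398)](e^(−0.398×1.85) − e^(−0.693×1.85)) + 3.099 e^(−0.693×1.85)
= 15.69 × (0.4789 − 0.2775) + 3.099 × 0.2775 = 4.020 mg/L.
DO = 9.34 − 4.020 = 5.320 mg/L.

DO ≈ 5.32 mg/L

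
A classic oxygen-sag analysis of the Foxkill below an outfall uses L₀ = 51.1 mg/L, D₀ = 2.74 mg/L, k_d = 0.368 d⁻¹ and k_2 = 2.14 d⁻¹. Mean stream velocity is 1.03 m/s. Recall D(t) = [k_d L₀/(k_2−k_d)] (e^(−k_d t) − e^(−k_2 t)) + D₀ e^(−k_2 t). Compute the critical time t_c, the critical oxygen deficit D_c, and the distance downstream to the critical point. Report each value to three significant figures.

At the critical point dD/dt = 0, so k_d L₀ e^(−k_d t) = k_2 D. Substituting D(t) from the Streeter–Phelps equation and solving for t gives
t_c = ln[(k_2/k_d)(1 − D₀(k_2−k_d)/(k_d L₀))] / (k_2−k_d).
Here k_2−k_d = 1.772 d⁻¹ and 1 − D₀(k_2−k_d)/(k_d L₀) = 1 − 2.74×1.772/(0.368×51.1) = 0.7418, so
t_c = ln(5.815 × 0.7418) / 1.772 = 1.462 / 1.772 = 0.8249 d.
L(t_c) = L₀ e^(−k_d t_c) = 51.1 × 0.7382 = 37.72 mg/L, and at the critical point k_2 D_c = k_d L, so D_c = (0.368/2.14) × 37.72 = 6.487 mg/L.
x_c = v t_c = 1.03 m/s × 0.8249 d × 86400 s/d = 73410 m ≈ 73.4 km.

t_c ≈ 0.825 d; D_c ≈ 6.49 mg/L; x_c ≈ 73.4 km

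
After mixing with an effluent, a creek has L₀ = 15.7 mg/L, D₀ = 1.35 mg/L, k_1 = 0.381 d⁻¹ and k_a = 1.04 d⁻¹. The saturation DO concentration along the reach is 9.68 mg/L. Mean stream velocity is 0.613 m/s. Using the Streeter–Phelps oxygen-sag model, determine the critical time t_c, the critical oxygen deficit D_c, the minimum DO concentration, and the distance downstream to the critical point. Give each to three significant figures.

t_c ≈ 1.28 d; D_c ≈ 3.53 mg/L; min DO ≈ 6.15 mg/L; x_c ≈ 67.8 km

With k_a/k_1 = 2.730 and 1 − D₀(k_a−k_1)/(k_1 L₀) = 0.8513,
t_c = ln(2.730 × 0.8513) / (1.04 − 0.381) = ln(2.324) / 0.6590 = 0.8432/0.6590 = 1.279 d.
L(t_c) = L₀ e^(−k_1 t_c) = 15.7 × 0.6142 = 9.643 mg/L, and at the critical point k_a D_c = k_1 L, so D_c = (0.381/1.04) × 9.643 = 3.533 mg/L.
Minimum DO = C_s − D_c = 9.68 − 3.533 = 6.147 mg/L.
x_c = v t_c = 0.613 m/s × 1.279 d × 86400 s/d = 67760 m ≈ 67.8 km.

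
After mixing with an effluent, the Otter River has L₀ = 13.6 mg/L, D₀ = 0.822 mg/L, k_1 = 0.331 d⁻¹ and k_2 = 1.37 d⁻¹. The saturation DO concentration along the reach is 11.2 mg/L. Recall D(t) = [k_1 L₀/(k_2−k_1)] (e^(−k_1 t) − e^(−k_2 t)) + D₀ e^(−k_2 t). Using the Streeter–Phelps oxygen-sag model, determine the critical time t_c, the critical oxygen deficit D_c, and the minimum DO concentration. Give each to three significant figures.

At the critical point dD/dt = 0, so k_1 L₀ e^(−k_1 t) = k_2 D. Substituting D(t) from the Streeter–Phelps equation and solving for t gives
t_c = ln[(k_2/k_1)(1 − D₀(k_2−k_1)/(k_1 L₀))] / (k_2−k_1).
Here k_2−k_1 = 1.039 d⁻¹ and 1 − D₀(k_2−k_1)/(k_1 L₀) = 1 − 0.822×1.039/(0.331×13.6) = 0.8103, so
t_c = ln(4.139 × 0.8103) / 1.039 = 1.210 / 1.039 = 1.165 d.
D_c = (k_1/k_2) L₀ e^(−k_1 t_c) = (0.331/1.37) × 13.6 × e^(−0.331×1.165) = 0.2416 × 13.6 × 0.6801 = 2.235 mg/L.
Minimum DO = C_s − D_c = 11.2 − 2.235 = 8.965 mg/L.

t_c ≈ 1.16 d; D_c ≈ 2.23 mg/L; min DO ≈ 8.97 mg/L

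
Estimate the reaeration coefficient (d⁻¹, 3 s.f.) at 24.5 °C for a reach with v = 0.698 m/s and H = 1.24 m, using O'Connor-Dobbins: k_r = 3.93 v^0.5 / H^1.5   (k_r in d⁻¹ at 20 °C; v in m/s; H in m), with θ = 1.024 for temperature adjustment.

k_r ≈ 2.65 d⁻¹

k_r(20) = 3.93 × 0.698^0.5 / 1.24^1.5 = 3.93 × 0.8355 / 1.381 = 2.378 d⁻¹.
k_r(24.5) = 2.378 × 1.024^(24.5−20) = 2.378 × 1.113 = 2.646 d⁻¹.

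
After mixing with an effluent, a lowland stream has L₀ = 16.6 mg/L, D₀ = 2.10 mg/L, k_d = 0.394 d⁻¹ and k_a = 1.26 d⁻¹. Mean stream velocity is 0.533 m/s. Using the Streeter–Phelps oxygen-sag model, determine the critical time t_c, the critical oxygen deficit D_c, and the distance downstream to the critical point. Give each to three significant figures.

t_c ≈ 0.966 d; D_c ≈ 3.55 mg/L; x_c ≈ 44.5 km

At the critical point dD/dt = 0, so k_d L₀ e^(−k_d t) = k_a D. Substituting D(t) from the Streeter–Phelps equation and solving for t gives
t_c = ln[(k_a/k_d)(1 − D₀(k_a−k_d)/(k_d L₀))] / (k_a−k_d).
Here k_a−k_d = 0.8660 d⁻¹ and 1 − D₀(k_a−k_d)/(k_d L₀) = 1 − 2.10×0.8660/(0.394×16.6) = 0.7219, so
t_c = ln(3.198 × 0.7219) / 0.8660 = 0.8367 / 0.8660 = 0.9662 d.
D_c = (k_d/k_a) L₀ e^(−k_d t_c) = (0.394/1.26) × 16.6 × e^(−0.394×0.9662) = 0.3127 × 16.6 × 0.6834 = 3.547 mg/L.
x_c = v t_c = 0.533 m/s × 0.9662 d × 86400 s/d = 44490 m ≈ 44.5 km.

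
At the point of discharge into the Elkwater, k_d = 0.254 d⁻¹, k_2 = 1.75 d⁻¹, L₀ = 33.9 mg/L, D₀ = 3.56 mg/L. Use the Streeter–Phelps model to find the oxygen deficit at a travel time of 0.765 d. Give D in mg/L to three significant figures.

k_d L₀/(k_2−k_d) = 0.254×33.9/(1.75−0.254) = 8.611/1.496 = 5.756 mg/L.
e^(−k_d t) = e^(−0.254×0.7650) = 0.8234; e^(−k_2 t) = e^(−1.75×0.7650) = 0.2622.
D = 5.756 × (0.8234 − 0.2622) + 3.56 × 0.2622 = 3.230 + 0.9333 = 4.164 mg/L.

D ≈ 4.16 mg/L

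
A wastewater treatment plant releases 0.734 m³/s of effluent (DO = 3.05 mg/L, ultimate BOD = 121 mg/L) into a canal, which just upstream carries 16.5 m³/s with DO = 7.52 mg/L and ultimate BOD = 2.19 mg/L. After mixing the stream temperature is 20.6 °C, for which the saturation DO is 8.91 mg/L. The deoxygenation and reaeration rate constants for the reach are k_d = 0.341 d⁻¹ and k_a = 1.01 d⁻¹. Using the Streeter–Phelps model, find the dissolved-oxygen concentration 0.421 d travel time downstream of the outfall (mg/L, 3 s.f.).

DO ≈ 7.09 mg/L

Mixed DO = (16.5×7.52 + 0.734×3.05)/(16.5+0.734) = 126.3/17.23 = 7.330 mg/L.
Mixed L₀ = (16.5×2.19 + 0.734×121)/(17.23) = 124.9/17.23 = 7.250 mg/L.
Initial deficit D₀ = C_s − DO₀ = 8.91 − 7.330 = 1.580 mg/L.
D(0.421) = [0.341×7.250/(1.01−0.341)](e^(−0.341×0.421) − e^(−1.01×0.421)) + 1.580 e^(−1.01×0.421)
= 3.696 × (0.8663 − 0.6536) + 1.580 × 0.6536 = 1.819 mg/L.
DO = 8.91 − 1.819 = 7.091 mg/L.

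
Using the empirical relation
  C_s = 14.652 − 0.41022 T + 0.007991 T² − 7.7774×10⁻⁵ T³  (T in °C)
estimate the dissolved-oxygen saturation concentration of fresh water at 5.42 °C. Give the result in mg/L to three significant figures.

C_s = 14.652 − 0.41022×5.42 + 0.007991×5.42² − 7.7774×10⁻⁵×5.42³ = 12.65 mg/L.

C_s ≈ 12.7 mg/L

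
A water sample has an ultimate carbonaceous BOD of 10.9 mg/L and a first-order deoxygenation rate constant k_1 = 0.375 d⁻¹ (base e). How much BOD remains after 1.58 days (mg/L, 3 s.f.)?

L_t = L₀ e^(−k_1 t) = 10.9 × e^(−0.375×1.58) = 10.9 × 0.5529 = 6.027 mg/L.

L ≈ 6.03 mg/L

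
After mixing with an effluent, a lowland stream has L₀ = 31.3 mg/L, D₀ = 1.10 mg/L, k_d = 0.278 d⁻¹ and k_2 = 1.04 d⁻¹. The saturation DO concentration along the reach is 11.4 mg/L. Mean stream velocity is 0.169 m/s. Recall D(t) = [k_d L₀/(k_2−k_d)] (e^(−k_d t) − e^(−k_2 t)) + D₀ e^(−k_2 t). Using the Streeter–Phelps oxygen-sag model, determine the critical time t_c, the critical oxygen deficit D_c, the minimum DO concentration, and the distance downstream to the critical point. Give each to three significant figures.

t_c ≈ 1.60 d; D_c ≈ 5.36 mg/L; min DO ≈ 6.04 mg/L; x_c ≈ 23.3 km

t_c = [1/(k_2−k_d)] ln[(k_2/k_d)(1 − D₀(k_2−k_d)/(k_d L₀))]
= [1/(1.04−0.278)] ln[(1.04/0.278)(1 − 1.10×0.7620/(0.278×31.3))]
= (1/0.7620) ln[3.741 × 0.9037] = 1.312 × ln(3.381) = 1.312 × 1.218 = 1.599 d.
D_c = (k_d/k_2) L₀ e^(−k_d t_c) = (0.278/1.04) × 31.3 × e^(−0.278×1.599) = 0.2673 × 31.3 × 0.6412 = 5.365 mg/L.
Minimum DO = C_s − D_c = 11.4 − 5.365 = 6.035 mg/L.
x_c = v t_c = 0.169 m/s × 1.599 d × 86400 s/d = 23340 m ≈ 23.3 km.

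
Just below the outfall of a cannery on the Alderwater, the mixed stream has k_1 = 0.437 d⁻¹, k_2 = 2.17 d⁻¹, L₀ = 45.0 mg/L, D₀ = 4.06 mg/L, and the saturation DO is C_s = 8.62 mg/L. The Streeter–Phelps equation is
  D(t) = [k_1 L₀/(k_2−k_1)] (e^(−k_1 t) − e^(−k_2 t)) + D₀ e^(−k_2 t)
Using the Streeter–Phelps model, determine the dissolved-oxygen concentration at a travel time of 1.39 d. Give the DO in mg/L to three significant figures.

k_1 L₀/(k_2−k_1) = 0.437×45.0/(2.17−0.437) = 19.66/1.733 = 11.35 mg/L.
e^(−k_1 t) = e^(−0.437×1.390) = 0.5447; e^(−k_2 t) = e^(−2.17×1.390) = 0.04898.
D = 11.35 × (0.5447 − 0.04898) + 4.06 × 0.04898 = 5.626 + 0.1989 = 5.825 mg/L.
DO = C_s − D = 8.62 − 5.825 = 2.795 mg/L.

DO ≈ 2.80 mg/L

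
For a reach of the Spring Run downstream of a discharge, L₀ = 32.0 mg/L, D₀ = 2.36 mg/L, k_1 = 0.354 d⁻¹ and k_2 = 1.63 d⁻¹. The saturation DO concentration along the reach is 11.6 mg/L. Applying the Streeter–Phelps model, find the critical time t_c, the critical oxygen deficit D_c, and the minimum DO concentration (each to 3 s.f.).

t_c ≈ 0.955 d; D_c ≈ 4.96 mg/L; min DO ≈ 6.64 mg/L

At the critical point dD/dt = 0, so k_1 L₀ e^(−k_1 t) = k_2 D. Substituting D(t) from the Streeter–Phelps equation and solving for t gives
t_c = ln[(k_2/k_1)(1 − D₀(k_2−k_1)/(k_1 L₀))] / (k_2−k_1).
Here k_2−k_1 = 1.276 d⁻¹ and 1 − D₀(k_2−k_1)/(k_1 L₀) = 1 − 2.36×1.276/(0.354×32.0) = 0.7342, so
t_c = ln(4.605 × 0.7342) / 1.276 = 1.218 / 1.276 = 0.9546 d.
D_c = (k_1/k_2) L₀ e^(−k_1 t_c) = (0.354/1.63) × 32.0 × e^(−0.354×0.9546) = 0.2172 × 32.0 × 0.7133 = 4.957 mg/L.
Minimum DO = C_s − D_c = 11.6 − 4.957 = 6.643 mg/L.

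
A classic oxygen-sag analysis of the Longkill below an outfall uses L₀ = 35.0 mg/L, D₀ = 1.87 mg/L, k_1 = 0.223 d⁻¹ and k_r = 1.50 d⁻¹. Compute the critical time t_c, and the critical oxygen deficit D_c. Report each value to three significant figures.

At the critical point dD/dt = 0, so k_1 L₀ e^(−k_1 t) = k_r D. Substituting D(t) from the Streeter–Phelps equation and solving for t gives
t_c = ln[(k_r/k_1)(1 − D₀(k_r−k_1)/(k_1 L₀))] / (k_r−k_1).
Here k_r−k_1 = 1.277 d⁻¹ and 1 − D₀(k_r−k_1)/(k_1 L₀) = 1 − 1.87×1.277/(0.223×35.0) = 0.6940, so
t_c = ln(6.726 × 0.6940) / 1.277 = 1.541 / 1.277 = 1.207 d.
L(t_c) = L₀ e^(−k_1 t_c) = 35.0 × 0.7641 = 26.74 mg/L, and at the critical point k_r D_c = k_1 L, so D_c = (0.223/1.50) × 26.74 = 3.976 mg/L.

t_c ≈ 1.21 d; D_c ≈ 3.98 mg/L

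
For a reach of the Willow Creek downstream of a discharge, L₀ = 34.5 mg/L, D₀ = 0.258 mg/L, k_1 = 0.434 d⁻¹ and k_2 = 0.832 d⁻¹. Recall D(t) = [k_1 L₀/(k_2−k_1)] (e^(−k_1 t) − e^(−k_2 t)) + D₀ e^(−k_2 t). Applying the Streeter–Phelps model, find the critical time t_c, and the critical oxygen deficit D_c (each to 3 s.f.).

t_c = [1/(k_2−k_1)] ln[(k_2/k_1)(1 − D₀(k_2−k_1)/(k_1 L₀))]
= [1/(0.832−0.434)] ln[(0.832/0.434)(1 − 0.258×0.3980/(0.434×34.5))]
= (1/0.3980) ln[1.917 × 0.9931] = 2.513 × ln(1.904) = 2.513 × 0.6439 = 1.618 d.
L(t_c) = L₀ e^(−k_1 t_c) = 34.5 × 0.4955 = 17.10 mg/L, and at the critical point k_2 D_c = k_1 L, so D_c = (0.434/0.832) × 17.10 = 8.918 mg/L.

t_c ≈ 1.62 d; D_c ≈ 8.92 mg/L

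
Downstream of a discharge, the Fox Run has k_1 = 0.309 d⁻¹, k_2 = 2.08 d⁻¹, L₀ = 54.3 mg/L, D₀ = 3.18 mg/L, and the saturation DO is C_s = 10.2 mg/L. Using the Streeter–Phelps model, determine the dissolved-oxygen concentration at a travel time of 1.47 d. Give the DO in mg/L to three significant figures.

k_1 L₀/(k_2−k_1) = 0.309×54.3/(2.08−0.309) = 16.78/1.771 = 9.474 mg/L.
e^(−k_1 t) = e^(−0.309×1.470) = 0.6349; e^(−k_2 t) = e^(−2.08×1.470) = 0.04700.
D = 9.474 × (0.6349 − 0.04700) + 3.18 × 0.04700 = 5.570 + 0.1495 = 5.720 mg/L.
DO = C_s − D = 10.2 − 5.720 = 4.480 mg/L.

DO ≈ 4.48 mg/L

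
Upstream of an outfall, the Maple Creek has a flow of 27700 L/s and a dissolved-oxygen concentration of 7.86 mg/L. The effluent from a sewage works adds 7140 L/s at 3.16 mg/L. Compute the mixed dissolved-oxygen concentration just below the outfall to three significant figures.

6.90 mg/L

Flow-weighted mixing: C = (Q_r C_r + Q_w C_w)/(Q_r + Q_w)
= (27700×7.86 + 7140×3.16)/(27700 + 7140) = 240300/34840 = 6.897 mg/L.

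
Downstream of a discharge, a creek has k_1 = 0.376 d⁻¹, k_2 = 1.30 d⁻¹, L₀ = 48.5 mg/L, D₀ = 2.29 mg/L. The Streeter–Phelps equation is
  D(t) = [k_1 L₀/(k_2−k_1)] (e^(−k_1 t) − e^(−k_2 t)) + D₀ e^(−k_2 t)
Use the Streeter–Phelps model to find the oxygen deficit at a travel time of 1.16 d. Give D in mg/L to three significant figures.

k_1 L₀/(k_2−k_1) = 0.376×48.5/(1.30−0.376) = 18.24/0.9240 = 19.74 mg/L.
e^(−k_1 t) = e^(−0.376×1.160) = 0.6465; e^(−k_2 t) = e^(−1.30×1.160) = 0.2214.
D = 19.74 × (0.6465 − 0.2214) + 2.29 × 0.2214 = 8.391 + 0.5069 = 8.898 mg/L.

D ≈ 8.90 mg/L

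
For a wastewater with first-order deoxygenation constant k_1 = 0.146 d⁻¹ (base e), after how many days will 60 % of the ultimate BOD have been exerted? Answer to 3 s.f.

t ≈ 6.28 d

y/L₀ = 1 − e^(−k_1 t) = 0.60 ⇒ e^(−k_1 t) = 0.400
t = −ln(0.400) / 0.146 = 0.9163 / 0.146 = 6.276 d.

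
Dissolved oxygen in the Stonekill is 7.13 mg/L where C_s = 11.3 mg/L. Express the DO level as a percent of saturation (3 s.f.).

% saturation = C/C_s × 100 = 7.13/11.3 × 100 = 63.1 %.

63.1 % saturation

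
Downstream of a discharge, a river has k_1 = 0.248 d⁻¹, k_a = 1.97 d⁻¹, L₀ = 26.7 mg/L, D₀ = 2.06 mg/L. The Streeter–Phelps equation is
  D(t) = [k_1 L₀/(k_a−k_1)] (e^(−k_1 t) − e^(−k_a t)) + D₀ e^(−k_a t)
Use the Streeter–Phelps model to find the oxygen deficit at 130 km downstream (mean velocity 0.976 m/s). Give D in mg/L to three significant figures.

Travel time t = x/v = 130 km / (0.976 m/s) = 130000 m / 0.976 m/s = 133200 s = 1.542 d.
k_1 L₀/(k_a−k_1) = 0.248×26.7/(1.97−0.248) = 6.622/1.722 = 3.845 mg/L.
e^(−k_1 t) = e^(−0.248×1.542) = 0.6823; e^(−k_a t) = e^(−1.97×1.542) = 0.04798.
D = 3.845 × (0.6823 − 0.04798) + 2.06 × 0.04798 = 2.439 + 0.09884 = 2.538 mg/L.

D ≈ 2.54 mg/L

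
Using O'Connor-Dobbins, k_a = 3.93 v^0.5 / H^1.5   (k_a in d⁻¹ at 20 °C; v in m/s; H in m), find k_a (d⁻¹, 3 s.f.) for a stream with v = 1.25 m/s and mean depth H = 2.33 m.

k_a ≈ 1.24 d⁻¹

k_a = 3.93 × 1.25^0.5 / 2.33^1.5 = 3.93 × 1.118 / 3.557 = 1.235 d⁻¹.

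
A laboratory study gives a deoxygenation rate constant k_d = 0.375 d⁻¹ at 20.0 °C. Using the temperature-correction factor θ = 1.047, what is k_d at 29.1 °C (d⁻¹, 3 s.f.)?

k_d(T₂) = k_d(T₁) · θ^(T₂−T₁) = 0.375 × 1.047^(29.1−20.0)
= 0.375 × 1.047^9.10 = 0.375 × 1.519 = 0.5696 d⁻¹.

k_d ≈ 0.570 d⁻¹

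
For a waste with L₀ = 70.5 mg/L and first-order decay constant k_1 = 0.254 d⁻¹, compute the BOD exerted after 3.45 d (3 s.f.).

y ≈ 41.1 mg/L

y_t = L₀(1 − e^(−k_1 t)) = 70.5 × (1 − e^(−0.254×3.45))
= 70.5 × (1 − 0.4163) = 70.5 × 0.5837 = 41.15 mg/L.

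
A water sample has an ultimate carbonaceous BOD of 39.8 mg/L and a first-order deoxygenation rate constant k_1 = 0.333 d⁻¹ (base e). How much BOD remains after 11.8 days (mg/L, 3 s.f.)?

L_t = L₀ e^(−k_1 t) = 39.8 × e^(−0.333×11.8) = 39.8 × 0.01966 = 0.7823 mg/L.

L ≈ 0.782 mg/L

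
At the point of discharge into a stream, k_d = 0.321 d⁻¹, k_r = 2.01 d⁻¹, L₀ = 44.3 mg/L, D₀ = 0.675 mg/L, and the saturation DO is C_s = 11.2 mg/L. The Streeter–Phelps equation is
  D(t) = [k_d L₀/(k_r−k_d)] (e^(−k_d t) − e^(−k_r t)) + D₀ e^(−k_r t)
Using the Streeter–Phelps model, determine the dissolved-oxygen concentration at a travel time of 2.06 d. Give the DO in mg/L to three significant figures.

k_d L₀/(k_r−k_d) = 0.321×44.3/(2.01−0.321) = 14.22/1.689 = 8.419 mg/L.
e^(−k_d t) = e^(−0.321×2.060) = 0.5162; e^(−k_r t) = e^(−2.01×2.060) = 0.01591.
D = 8.419 × (0.5162 − 0.01591) + 0.675 × 0.01591 = 4.212 + 0.01074 = 4.223 mg/L.
DO = C_s − D = 11.2 − 4.223 = 6.977 mg/L.

DO ≈ 6.98 mg/L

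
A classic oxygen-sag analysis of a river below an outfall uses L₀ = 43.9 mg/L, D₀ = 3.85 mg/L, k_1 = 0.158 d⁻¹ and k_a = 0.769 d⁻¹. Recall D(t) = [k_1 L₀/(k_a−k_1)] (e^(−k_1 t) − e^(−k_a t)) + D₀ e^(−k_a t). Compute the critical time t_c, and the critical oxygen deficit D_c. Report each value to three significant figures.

t_c ≈ 1.91 d; D_c ≈ 6.67 mg/L

At the critical point dD/dt = 0, so k_1 L₀ e^(−k_1 t) = k_a D. Substituting D(t) from the Streeter–Phelps equation and solving for t gives
t_c = ln[(k_a/k_1)(1 − D₀(k_a−k_1)/(k_1 L₀))] / (k_a−k_1).
Here k_a−k_1 = 0.6110 d⁻¹ and 1 − D₀(k_a−k_1)/(k_1 L₀) = 1 − 3.85×0.6110/(0.158×43.9) = 0.6609, so
t_c = ln(4.867 × 0.6609) / 0.6110 = 1.168 / 0.6110 = 1.912 d.
D_c = (k_1/k_a) L₀ e^(−k_1 t_c) = (0.158/0.769) × 43.9 × e^(−0.158×1.912) = 0.2055 × 43.9 × 0.7393 = 6.668 mg/L.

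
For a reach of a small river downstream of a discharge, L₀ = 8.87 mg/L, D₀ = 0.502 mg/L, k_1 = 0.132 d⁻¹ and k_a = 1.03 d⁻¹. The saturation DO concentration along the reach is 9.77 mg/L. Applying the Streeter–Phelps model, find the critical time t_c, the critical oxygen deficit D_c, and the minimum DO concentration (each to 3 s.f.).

t_c ≈ 1.75 d; D_c ≈ 0.903 mg/L; min DO ≈ 8.87 mg/L

At the critical point dD/dt = 0, so k_1 L₀ e^(−k_1 t) = k_a D. Substituting D(t) from the Streeter–Phelps equation and solving for t gives
t_c = ln[(k_a/k_1)(1 − D₀(k_a−k_1)/(k_1 L₀))] / (k_a−k_1).
Here k_a−k_1 = 0.8980 d⁻¹ and 1 − D₀(k_a−k_1)/(k_1 L₀) = 1 − 0.502×0.8980/(0.132×8.87) = 0.6150, so
t_c = ln(7.803 × 0.6150) / 0.8980 = 1.568 / 0.8980 = 1.746 d.
D_c = (k_1/k_a) L₀ e^(−k_1 t_c) = (0.132/1.03) × 8.87 × e^(−0.132×1.746) = 0.1282 × 8.87 × 0.7941 = 0.9027 mg/L.
Minimum DO = C_s − D_c = 9.77 − 0.9027 = 8.867 mg/L.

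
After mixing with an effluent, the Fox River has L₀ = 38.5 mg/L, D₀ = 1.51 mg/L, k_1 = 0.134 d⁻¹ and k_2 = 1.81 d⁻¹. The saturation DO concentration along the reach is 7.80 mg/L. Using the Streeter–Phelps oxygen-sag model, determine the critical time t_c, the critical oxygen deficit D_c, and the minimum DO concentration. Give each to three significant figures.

At the critical point dD/dt = 0, so k_1 L₀ e^(−k_1 t) = k_2 D. Substituting D(t) from the Streeter–Phelps equation and solving for t gives
t_c = ln[(k_2/k_1)(1 − D₀(k_2−k_1)/(k_1 L₀))] / (k_2−k_1).
Here k_2−k_1 = 1.676 d⁻¹ and 1 − D₀(k_2−k_1)/(k_1 L₀) = 1 − 1.51×1.676/(0.134×38.5) = 0.5094, so
t_c = ln(13.51 × 0.5094) / 1.676 = 1.929 / 1.676 = 1.151 d.
D_c = (k_1/k_2) L₀ e^(−k_1 t_c) = (0.134/1.81) × 38.5 × e^(−0.134×1.151) = 0.07403 × 38.5 × 0.8571 = 2.443 mg/L.
Minimum DO = C_s − D_c = 7.80 − 2.443 = 5.357 mg/L.

t_c ≈ 1.15 d; D_c ≈ 2.44 mg/L; min DO ≈ 5.36 mg/L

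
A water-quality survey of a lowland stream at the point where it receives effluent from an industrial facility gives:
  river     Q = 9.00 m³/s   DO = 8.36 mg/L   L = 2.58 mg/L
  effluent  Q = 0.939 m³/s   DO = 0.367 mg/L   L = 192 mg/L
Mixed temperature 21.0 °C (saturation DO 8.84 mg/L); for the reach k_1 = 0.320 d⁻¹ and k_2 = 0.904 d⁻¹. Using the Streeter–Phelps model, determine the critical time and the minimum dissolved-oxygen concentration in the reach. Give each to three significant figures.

Mixed DO = (9.00×8.36 + 0.939×0.367)/(9.00+0.939) = 75.58/9.939 = 7.605 mg/L.
Mixed L₀ = (9.00×2.58 + 0.939×192)/(9.939) = 203.5/9.939 = 20.48 mg/L.
Initial deficit D₀ = C_s − DO₀ = 8.84 − 7.605 = 1.235 mg/L.
t_c = (1/0.5840) ln[(0.904/0.320)(1 − 1.235×0.5840/(0.320×20.48))] = 1.712 × ln(2.514) = 1.579 d.
D_c = (0.320/0.904) × 20.48 × e^(−0.320×1.579) = 0.3540 × 20.48 × 0.6034 = 4.374 mg/L.
Minimum DO = 8.84 − 4.374 = 4.466 mg/L.

t_c ≈ 1.58 d; minimum DO ≈ 4.47 mg/L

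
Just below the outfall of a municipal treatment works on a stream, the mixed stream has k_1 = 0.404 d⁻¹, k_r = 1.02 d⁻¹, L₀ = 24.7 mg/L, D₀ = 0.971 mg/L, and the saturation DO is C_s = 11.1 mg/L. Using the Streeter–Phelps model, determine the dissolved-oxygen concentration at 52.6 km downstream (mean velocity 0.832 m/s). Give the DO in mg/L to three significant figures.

DO ≈ 6.27 mg/L

Travel time t = x/v = 52.6 km / (0.832 m/s) = 52600 m / 0.832 m/s = 63220 s = 0.7317 d.
k_1 L₀/(k_r−k_1) = 0.404×24.7/(1.02−0.404) = 9.979/0.6160 = 16.20 mg/L.
e^(−k_1 t) = e^(−0.404×0.7317) = 0.7441; e^(−k_r t) = e^(−1.02×0.7317) = 0.4741.
D = 16.20 × (0.7441 − 0.4741) + 0.971 × 0.4741 = 4.374 + 0.4603 = 4.834 mg/L.
DO = C_s − D = 11.1 − 4.834 = 6.266 mg/L.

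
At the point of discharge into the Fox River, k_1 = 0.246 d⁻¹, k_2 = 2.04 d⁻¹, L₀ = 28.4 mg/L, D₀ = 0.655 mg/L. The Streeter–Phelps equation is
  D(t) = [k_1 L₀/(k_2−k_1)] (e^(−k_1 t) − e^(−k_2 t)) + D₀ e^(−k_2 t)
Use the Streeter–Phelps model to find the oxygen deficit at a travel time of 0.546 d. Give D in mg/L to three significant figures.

k_1 L₀/(k_2−k_1) = 0.246×28.4/(2.04−0.246) = 6.986/1.794 = 3.894 mg/L.
e^(−k_1 t) = e^(−0.246×0.5460) = 0.8743; e^(−k_2 t) = e^(−2.04×0.5460) = 0.3283.
D = 3.894 × (0.8743 − 0.3283) + 0.655 × 0.3283 = 2.126 + 0.2150 = 2.341 mg/L.

D ≈ 2.34 mg/L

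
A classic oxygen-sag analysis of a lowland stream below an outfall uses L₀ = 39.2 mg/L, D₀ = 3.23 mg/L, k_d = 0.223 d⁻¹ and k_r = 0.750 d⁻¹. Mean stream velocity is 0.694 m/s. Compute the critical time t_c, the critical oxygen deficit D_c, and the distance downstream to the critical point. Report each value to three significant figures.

t_c ≈ 1.89 d; D_c ≈ 7.65 mg/L; x_c ≈ 113 km

At the critical point dD/dt = 0, so k_d L₀ e^(−k_d t) = k_r D. Substituting D(t) from the Streeter–Phelps equation and solving for t gives
t_c = ln[(k_r/k_d)(1 − D₀(k_r−k_d)/(k_d L₀))] / (k_r−k_d).
Here k_r−k_d = 0.5270 d⁻¹ and 1 − D₀(k_r−k_d)/(k_d L₀) = 1 − 3.23×0.5270/(0.223×39.2) = 0.8053, so
t_c = ln(3.363 × 0.8053) / 0.5270 = 0.9963 / 0.5270 = 1.891 d.
D_c = (k_d/k_r) L₀ e^(−k_d t_c) = (0.223/0.750) × 39.2 × e^(−0.223×1.891) = 0.2973 × 39.2 × 0.6560 = 7.646 mg/L.
x_c = v t_c = 0.694 m/s × 1.891 d × 86400 s/d = 113400 m ≈ 113 km.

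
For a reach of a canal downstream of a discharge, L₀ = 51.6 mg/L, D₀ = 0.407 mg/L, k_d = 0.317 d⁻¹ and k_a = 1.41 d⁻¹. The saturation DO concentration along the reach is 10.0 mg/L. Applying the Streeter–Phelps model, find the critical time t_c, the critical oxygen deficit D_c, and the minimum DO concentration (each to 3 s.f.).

t_c = [1/(k_a−k_d)] ln[(k_a/k_d)(1 − D₀(k_a−k_d)/(k_d L₀))]
= [1/(1.41−0.317)] ln[(1.41/0.317)(1 − 0.407×1.093/(0.317×51.6))]
= (1/1.093) ln[4.448 × 0.9728] = 0.9149 × ln(4.327) = 0.9149 × 1.465 = 1.340 d.
D_c = (k_d/k_a) L₀ e^(−k_d t_c) = (0.317/1.41) × 51.6 × e^(−0.317×1.340) = 0.2248 × 51.6 × 0.6539 = 7.585 mg/L.
Minimum DO = C_s − D_c = 10.0 − 7.585 = 2.415 mg/L.

t_c ≈ 1.34 d; D_c ≈ 7.59 mg/L; min DO ≈ 2.41 mg/L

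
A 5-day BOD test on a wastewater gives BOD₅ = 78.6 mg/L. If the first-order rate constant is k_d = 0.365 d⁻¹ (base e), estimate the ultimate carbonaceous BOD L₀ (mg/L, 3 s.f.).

L₀ ≈ 93.7 mg/L

BOD₅ = L₀(1 − e^(−5k_d)) ⇒ L₀ = BOD₅ / (1 − e^(−5×0.365))
= 78.6 / (1 − 0.1612) = 78.6 / 0.8388 = 93.71 mg/L.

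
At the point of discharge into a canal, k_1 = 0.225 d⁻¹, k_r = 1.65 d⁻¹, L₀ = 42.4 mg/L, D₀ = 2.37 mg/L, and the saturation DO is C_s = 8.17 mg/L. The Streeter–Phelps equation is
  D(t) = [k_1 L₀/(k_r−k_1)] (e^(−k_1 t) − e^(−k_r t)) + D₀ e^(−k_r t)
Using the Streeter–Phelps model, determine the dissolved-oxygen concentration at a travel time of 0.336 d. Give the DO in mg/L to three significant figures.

DO ≈ 4.45 mg/L

k_1 L₀/(k_r−k_1) = 0.225×42.4/(1.65−0.225) = 9.540/1.425 = 6.695 mg/L.
e^(−k_1 t) = e^(−0.225×0.3360) = 0.9272; e^(−k_r t) = e^(−1.65×0.3360) = 0.5744.
D = 6.695 × (0.9272 − 0.5744) + 2.37 × 0.5744 = 2.362 + 1.361 = 3.723 mg/L.
DO = C_s − D = 8.17 − 3.723 = 4.447 mg/L.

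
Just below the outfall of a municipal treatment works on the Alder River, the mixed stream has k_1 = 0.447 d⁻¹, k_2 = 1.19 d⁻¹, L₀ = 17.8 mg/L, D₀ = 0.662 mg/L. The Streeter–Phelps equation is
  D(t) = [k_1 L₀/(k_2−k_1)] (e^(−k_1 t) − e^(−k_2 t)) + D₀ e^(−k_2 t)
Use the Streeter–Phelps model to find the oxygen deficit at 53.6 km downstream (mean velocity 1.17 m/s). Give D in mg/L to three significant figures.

Travel time t = x/v = 53.6 km / (1.17 m/s) = 53600 m / 1.17 m/s = 45810 s = 0.5302 d.
k_1 L₀/(k_2−k_1) = 0.447×17.8/(1.19−0.447) = 7.957/0.7430 = 10.71 mg/L.
e^(−k_1 t) = e^(−0.447×0.5302) = 0.7890; e^(−k_2 t) = e^(−1.19×0.5302) = 0.5321.
D = 10.71 × (0.7890 − 0.5321) + 0.662 × 0.5321 = 2.751 + 0.3522 = 3.103 mg/L.

D ≈ 3.10 mg/L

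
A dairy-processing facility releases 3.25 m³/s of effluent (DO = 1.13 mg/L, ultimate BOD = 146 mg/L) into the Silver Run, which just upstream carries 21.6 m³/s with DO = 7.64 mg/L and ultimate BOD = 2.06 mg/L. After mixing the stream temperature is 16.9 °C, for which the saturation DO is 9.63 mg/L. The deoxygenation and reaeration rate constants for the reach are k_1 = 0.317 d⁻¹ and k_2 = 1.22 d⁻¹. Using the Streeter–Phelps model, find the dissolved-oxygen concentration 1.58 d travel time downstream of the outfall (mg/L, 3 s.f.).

Mixed DO = (21.6×7.64 + 3.25×1.13)/(21.6+3.25) = 168.7/24.85 = 6.789 mg/L.
Mixed L₀ = (21.6×2.06 + 3.25×146)/(24.85) = 519.0/24.85 = 20.89 mg/L.
Initial deficit D₀ = C_s − DO₀ = 9.63 − 6.789 = 2.841 mg/L.
D(1.58) = [0.317×20.89/(1.22−0.317)](e^(−0.317×1.58) − e^(−1.22×1.58)) + 2.841 e^(−1.22×1.58)
= 7.332 × (0.6060 − 0.1455) + 2.841 × 0.1455 = 3.790 mg/L.
DO = 9.63 − 3.790 = 5.840 mg/L.

DO ≈ 5.84 mg/L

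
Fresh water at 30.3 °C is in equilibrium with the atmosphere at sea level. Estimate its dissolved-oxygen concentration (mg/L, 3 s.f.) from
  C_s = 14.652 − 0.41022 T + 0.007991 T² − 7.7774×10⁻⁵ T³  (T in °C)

C_s = 14.652 − 0.41022×30.3 + 0.007991×30.3² − 7.7774×10⁻⁵×30.3³ = 7.395 mg/L.

C_s ≈ 7.40 mg/L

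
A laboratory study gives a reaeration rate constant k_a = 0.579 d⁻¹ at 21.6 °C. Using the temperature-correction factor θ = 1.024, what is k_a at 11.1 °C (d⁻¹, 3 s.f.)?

k_a(T₂) = k_a(T₁) · θ^(T₂−T₁) = 0.579 × 1.024^(11.1−21.6)
= 0.579 × 1.024^-10.5 = 0.579 × 0.7796 = 0.4514 d⁻¹.

k_a ≈ 0.451 d⁻¹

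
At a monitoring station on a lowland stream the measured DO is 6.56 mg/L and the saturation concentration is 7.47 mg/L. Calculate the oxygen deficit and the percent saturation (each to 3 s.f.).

D = C_s − C = 7.47 − 6.56 = 0.910 mg/L.
% saturation = 6.56/7.47 × 100 = 87.8 %.

D ≈ 0.910 mg/L; 87.8 % saturation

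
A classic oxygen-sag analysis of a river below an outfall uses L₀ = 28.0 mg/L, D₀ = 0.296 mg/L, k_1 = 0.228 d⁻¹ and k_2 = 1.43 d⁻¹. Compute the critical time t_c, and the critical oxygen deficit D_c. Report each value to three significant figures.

t_c ≈ 1.48 d; D_c ≈ 3.19 mg/L

With k_2/k_1 = 6.272 and 1 − D₀(k_2−k_1)/(k_1 L₀) = 0.9443,
t_c = ln(6.272 × 0.9443) / (1.43 − 0.228) = ln(5.922) / 1.202 = 1.779/1.202 = 1.480 d.
L(t_c) = L₀ e^(−k_1 t_c) = 28.0 × 0.7136 = 19.98 mg/L, and at the critical point k_2 D_c = k_1 L, so D_c = (0.228/1.43) × 19.98 = 3.186 mg/L.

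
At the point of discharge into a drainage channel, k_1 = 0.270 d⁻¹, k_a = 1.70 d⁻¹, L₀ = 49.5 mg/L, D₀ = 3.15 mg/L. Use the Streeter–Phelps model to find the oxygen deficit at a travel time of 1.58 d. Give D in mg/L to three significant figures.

k_1 L₀/(k_a−k_1) = 0.270×49.5/(1.70−0.270) = 13.37/1.430 = 9.346 mg/L.
e^(−k_1 t) = e^(−0.270×1.580) = 0.6527; e^(−k_a t) = e^(−1.70×1.580) = 0.06815.
D = 9.346 × (0.6527 − 0.06815) + 3.15 × 0.06815 = 5.463 + 0.2147 = 5.678 mg/L.

D ≈ 5.68 mg/L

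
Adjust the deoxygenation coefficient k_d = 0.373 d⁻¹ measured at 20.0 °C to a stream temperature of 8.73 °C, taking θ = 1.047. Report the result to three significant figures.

k_d(T₂) = k_d(T₁) · θ^(T₂−T₁) = 0.373 × 1.047^(8.73−20.0)
= 0.373 × 1.047^-11.3 = 0.373 × 0.5959 = 0.2223 d⁻¹.

k_d ≈ 0.222 d⁻¹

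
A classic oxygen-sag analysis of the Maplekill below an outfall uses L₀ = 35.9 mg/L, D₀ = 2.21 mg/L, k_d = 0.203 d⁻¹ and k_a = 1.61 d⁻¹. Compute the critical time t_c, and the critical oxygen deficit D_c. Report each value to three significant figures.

t_c = [1/(k_a−k_d)] ln[(k_a/k_d)(1 − D₀(k_a−k_d)/(k_d L₀))]
= [1/(1.61−0.203)] ln[(1.61/0.203)(1 − 2.21×1.407/(0.203×35.9))]
= (1/1.407) ln[7.931 × 0.5733] = 0.7107 × ln(4.547) = 0.7107 × 1.514 = 1.076 d.
D_c = (k_d/k_a) L₀ e^(−k_d t_c) = (0.203/1.61) × 35.9 × e^(−0.203×1.076) = 0.1261 × 35.9 × 0.8037 = 3.638 mg/L.

t_c ≈ 1.08 d; D_c ≈ 3.64 mg/L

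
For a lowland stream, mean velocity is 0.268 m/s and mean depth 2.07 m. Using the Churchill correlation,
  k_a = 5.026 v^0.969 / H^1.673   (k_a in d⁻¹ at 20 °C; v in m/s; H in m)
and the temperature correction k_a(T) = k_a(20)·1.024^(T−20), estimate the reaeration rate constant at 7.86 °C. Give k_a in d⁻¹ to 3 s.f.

k_a(20) = 5.026 × 0.268^0.969 / 2.07^1.673 = 5.026 × 0.2792 / 3.378 = 0.4154 d⁻¹.
k_a(7.86) = 0.4154 × 1.024^(7.86−20) = 0.4154 × 0.7498 = 0.3115 d⁻¹.

k_a ≈ 0.311 d⁻¹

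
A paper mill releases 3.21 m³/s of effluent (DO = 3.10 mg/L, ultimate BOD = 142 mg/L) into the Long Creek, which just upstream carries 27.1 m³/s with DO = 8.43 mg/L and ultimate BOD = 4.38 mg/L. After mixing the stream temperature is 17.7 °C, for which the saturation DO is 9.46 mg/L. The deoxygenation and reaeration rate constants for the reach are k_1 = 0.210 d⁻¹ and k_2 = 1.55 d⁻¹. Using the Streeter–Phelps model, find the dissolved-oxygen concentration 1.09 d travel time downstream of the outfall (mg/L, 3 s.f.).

DO ≈ 7.35 mg/L

Mixed DO = (27.1×8.43 + 3.21×3.10)/(27.1+3.21) = 238.4/30.31 = 7.866 mg/L.
Mixed L₀ = (27.1×4.38 + 3.21×142)/(30.31) = 574.5/30.31 = 18.95 mg/L.
Initial deficit D₀ = C_s − DO₀ = 9.46 − 7.866 = 1.594 mg/L.
D(1.09) = [0.210×18.95/(1.55−0.210)](e^(−0.210×1.09) − e^(−1.55×1.09)) + 1.594 e^(−1.55×1.09)
= 2.971 × (0.7954 − 0.1846) + 1.594 × 0.1846 = 2.109 mg/L.
DO = 9.46 − 2.109 = 7.351 mg/L.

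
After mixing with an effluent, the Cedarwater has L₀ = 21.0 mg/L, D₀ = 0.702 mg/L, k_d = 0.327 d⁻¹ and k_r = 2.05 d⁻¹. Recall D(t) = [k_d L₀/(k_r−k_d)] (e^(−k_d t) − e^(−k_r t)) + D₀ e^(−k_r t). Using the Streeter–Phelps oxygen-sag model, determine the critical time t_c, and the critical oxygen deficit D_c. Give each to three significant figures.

At the critical point dD/dt = 0, so k_d L₀ e^(−k_d t) = k_r D. Substituting D(t) from the Streeter–Phelps equation and solving for t gives
t_c = ln[(k_r/k_d)(1 − D₀(k_r−k_d)/(k_d L₀))] / (k_r−k_d).
Here k_r−k_d = 1.723 d⁻¹ and 1 − D₀(k_r−k_d)/(k_d L₀) = 1 − 0.702×1.723/(0.327×21.0) = 0.8239, so
t_c = ln(6.269 × 0.8239) / 1.723 = 1.642 / 1.723 = 0.9529 d.
L(t_c) = L₀ e^(−k_d t_c) = 21.0 × 0.7323 = 15.38 mg/L, and at the critical point k_r D_c = k_d L, so D_c = (0.327/2.05) × 15.38 = 2.453 mg/L.

t_c ≈ 0.953 d; D_c ≈ 2.45 mg/L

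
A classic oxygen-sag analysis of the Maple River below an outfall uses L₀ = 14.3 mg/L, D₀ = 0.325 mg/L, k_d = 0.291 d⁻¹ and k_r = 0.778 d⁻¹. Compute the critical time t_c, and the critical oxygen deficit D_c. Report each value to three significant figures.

t_c ≈ 1.94 d; D_c ≈ 3.04 mg/L

t_c = [1/(k_r−k_d)] ln[(k_r/k_d)(1 − D₀(k_r−k_d)/(k_d L₀))]
= [1/(0.778−0.291)] ln[(0.778/0.291)(1 − 0.325×0.4870/(0.291×14.3))]
= (1/0.4870) ln[2.674 × 0.9620] = 2.053 × ln(2.572) = 2.053 × 0.9446 = 1.940 d.
L(t_c) = L₀ e^(−k_d t_c) = 14.3 × 0.5687 = 8.132 mg/L, and at the critical point k_r D_c = k_d L, so D_c = (0.291/0.778) × 8.132 = 3.042 mg/L.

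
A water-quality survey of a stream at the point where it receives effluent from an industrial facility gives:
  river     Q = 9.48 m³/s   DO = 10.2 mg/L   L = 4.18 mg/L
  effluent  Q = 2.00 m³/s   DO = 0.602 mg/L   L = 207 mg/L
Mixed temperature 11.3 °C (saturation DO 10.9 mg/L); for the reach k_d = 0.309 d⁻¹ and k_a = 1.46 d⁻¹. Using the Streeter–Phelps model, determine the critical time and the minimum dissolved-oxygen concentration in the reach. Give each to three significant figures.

t_c ≈ 1.13 d; minimum DO ≈ 5.00 mg/L

Mixed DO = (9.48×10.2 + 2.00×0.602)/(9.48+2.00) = 97.90/11.48 = 8.528 mg/L.
Mixed L₀ = (9.48×4.18 + 2.00×207)/(11.48) = 453.6/11.48 = 39.51 mg/L.
Initial deficit D₀ = C_s − DO₀ = 10.9 − 8.528 = 2.372 mg/L.
t_c = (1/1.151) ln[(1.46/0.309)(1 − 2.372×1.151/(0.309×39.51))] = 0.8688 × ln(3.668) = 1.129 d.
D_c = (0.309/1.46) × 39.51 × e^(−0.309×1.129) = 0.2116 × 39.51 × 0.7054 = 5.900 mg/L.
Minimum DO = 10.9 − 5.900 = 5.000 mg/L.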